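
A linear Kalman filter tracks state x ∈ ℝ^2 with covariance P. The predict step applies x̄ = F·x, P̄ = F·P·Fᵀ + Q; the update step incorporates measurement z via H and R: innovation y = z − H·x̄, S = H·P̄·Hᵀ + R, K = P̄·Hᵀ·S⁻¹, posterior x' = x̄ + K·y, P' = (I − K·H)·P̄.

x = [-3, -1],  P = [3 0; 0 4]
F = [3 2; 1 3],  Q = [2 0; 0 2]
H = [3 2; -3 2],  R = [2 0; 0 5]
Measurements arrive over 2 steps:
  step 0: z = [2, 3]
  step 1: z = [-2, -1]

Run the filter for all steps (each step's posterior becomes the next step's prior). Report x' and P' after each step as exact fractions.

step 0: x̄ = F·x = [-11, -6]
step 0: P̄ = F·P·Fᵀ + Q = [45 33; 33 41]
step 0: y = z − H·x̄ = [47, -18]
step 0: S = H·P̄·Hᵀ + R = [967 -241; -241 178]
step 0: K = P̄·Hᵀ·S⁻¹ = [6383/38015 -6094/38015; 28121/114045 27182/114045]
step 0: x' = x̄ + K·y = [-8472/38015, 148141/114045]
step 0: P' = (I − K·H)·P̄ = [7206/38015 -4426/38015; -4426/38015 48038/114045]
step 1: x̄ = F·x = [220034/114045, 139669/38015]
step 1: P̄ = F·P·Fᵀ + Q = [455468/114045 69008/38015; 69008/38015 200794/38015]
step 1: y = z − H·x̄ = [-575402/38015, -97319/38015]
step 1: S = H·P̄·Hᵀ + R = [3073706/38015 -563228/38015; -563228/38015 1531559/38015]
step 1: K = P̄·Hᵀ·S⁻¹ = [9603550/57744789 -8437292/57744789; 13701290/57744789 12374324/57744789]
step 1: x' = x̄ + K·y = [-4116978/19248263, -26906473/57744789]
step 1: P' = (I − K·H)·P̄ = [10232260/57744789 -5744840/57744789; -5744840/57744789 22318550/57744789]

step 0: x' = [-8472/38015, 148141/114045], P' = [7206/38015 -4426/38015; -4426/38015 48038/114045]
step 1: x' = [-4116978/19248263, -26906473/57744789], P' = [10232260/57744789 -5744840/57744789; -5744840/57744789 22318550/57744789]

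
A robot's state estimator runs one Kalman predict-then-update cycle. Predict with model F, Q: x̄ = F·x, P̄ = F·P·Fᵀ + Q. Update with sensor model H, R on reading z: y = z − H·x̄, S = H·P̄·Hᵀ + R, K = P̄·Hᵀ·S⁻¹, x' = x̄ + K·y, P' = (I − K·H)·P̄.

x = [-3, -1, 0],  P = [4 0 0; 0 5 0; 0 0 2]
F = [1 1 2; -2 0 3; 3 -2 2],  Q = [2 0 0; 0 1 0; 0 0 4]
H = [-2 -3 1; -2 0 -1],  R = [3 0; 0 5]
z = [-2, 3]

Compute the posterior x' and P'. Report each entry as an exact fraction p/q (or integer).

x' = [-105928/51211, 240381/102422, 42113/51211]
P' = [189745/51211 -227304/51211 -314050/51211; -227304/51211 626973/102422 450438/51211; -314050/51211 450438/51211 746500/51211]

x̄ = F·x = [-4, 6, -7]
P̄ = F·P·Fᵀ + Q = [19 4 10; 4 35 -12; 10 -12 68]
y = z − H·x̄ = [15, -12]
S = H·P̄·Hᵀ + R = [542 -4; -4 189]
K = P̄·Hᵀ·S⁻¹ = [-3876/51211 -13088/51211; -23609/102422 834/51211; 7762/51211 -23680/51211]
x' = x̄ + K·y = [-105928/51211, 240381/102422, 42113/51211]
P' = (I − K·H)·P̄ = [189745/51211 -227304/51211 -314050/51211; -227304/51211 626973/102422 450438/51211; -314050/51211 450438/51211 746500/51211]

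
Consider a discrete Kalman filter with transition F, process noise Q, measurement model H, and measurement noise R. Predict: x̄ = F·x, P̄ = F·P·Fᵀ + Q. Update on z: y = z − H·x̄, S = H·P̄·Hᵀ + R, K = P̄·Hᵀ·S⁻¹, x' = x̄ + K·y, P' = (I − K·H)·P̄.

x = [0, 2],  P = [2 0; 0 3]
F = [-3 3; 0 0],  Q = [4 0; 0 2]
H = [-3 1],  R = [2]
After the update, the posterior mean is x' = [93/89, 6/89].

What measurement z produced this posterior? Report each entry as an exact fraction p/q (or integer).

z = [-3]

x̄ = F·x = [6, 0]
P̄ = F·P·Fᵀ + Q = [49 0; 0 2]
S = H·P̄·Hᵀ + R = [445]
K = P̄·Hᵀ·S⁻¹ = [-147/445; 2/445]
x' − x̄ = [-441/89, 6/89] = K·y
y = (KᵀK)⁻¹·Kᵀ·(x' − x̄) = [15]
z = y + H·x̄ = [15] + [-18] = [-3]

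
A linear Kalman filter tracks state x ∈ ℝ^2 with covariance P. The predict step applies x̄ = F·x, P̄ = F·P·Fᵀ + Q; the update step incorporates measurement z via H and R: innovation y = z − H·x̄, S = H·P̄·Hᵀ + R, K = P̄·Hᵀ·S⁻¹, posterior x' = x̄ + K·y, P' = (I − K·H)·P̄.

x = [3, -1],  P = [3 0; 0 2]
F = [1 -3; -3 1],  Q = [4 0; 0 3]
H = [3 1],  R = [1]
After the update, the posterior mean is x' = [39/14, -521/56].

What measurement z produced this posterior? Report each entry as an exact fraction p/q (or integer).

x̄ = F·x = [6, -10]
P̄ = F·P·Fᵀ + Q = [25 -15; -15 32]
S = H·P̄·Hᵀ + R = [168]
K = P̄·Hᵀ·S⁻¹ = [5/14; -13/168]
x' − x̄ = [-45/14, 39/56] = K·y
y = (KᵀK)⁻¹·Kᵀ·(x' − x̄) = [-9]
z = y + H·x̄ = [-9] + [8] = [-1]

z = [-1]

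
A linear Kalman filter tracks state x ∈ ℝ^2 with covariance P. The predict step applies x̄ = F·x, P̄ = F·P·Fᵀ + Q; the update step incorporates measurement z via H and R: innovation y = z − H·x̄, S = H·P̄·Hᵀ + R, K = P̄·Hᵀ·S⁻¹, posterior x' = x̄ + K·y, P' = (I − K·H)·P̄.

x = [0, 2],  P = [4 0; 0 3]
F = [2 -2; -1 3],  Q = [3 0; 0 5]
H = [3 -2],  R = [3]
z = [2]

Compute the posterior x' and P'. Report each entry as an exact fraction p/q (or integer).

x̄ = F·x = [-4, 6]
P̄ = F·P·Fᵀ + Q = [31 -26; -26 36]
y = z − H·x̄ = [26]
S = H·P̄·Hᵀ + R = [738]
K = P̄·Hᵀ·S⁻¹ = [145/738; -25/123]
x' = x̄ + K·y = [409/369, 88/123]
P' = (I − K·H)·P̄ = [1853/738 427/123; 427/123 226/41]

x' = [409/369, 88/123]
P' = [1853/738 427/123; 427/123 226/41]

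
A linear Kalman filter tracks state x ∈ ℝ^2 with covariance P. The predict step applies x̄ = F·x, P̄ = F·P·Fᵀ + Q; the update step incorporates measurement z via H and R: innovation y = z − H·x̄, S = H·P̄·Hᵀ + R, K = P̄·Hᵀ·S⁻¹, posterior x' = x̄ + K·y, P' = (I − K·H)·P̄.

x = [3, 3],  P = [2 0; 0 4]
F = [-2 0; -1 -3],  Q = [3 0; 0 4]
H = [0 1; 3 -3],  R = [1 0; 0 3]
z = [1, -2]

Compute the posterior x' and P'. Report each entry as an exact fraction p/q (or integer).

x̄ = F·x = [-6, -12]
P̄ = F·P·Fᵀ + Q = [11 4; 4 42]
y = z − H·x̄ = [13, -20]
S = H·P̄·Hᵀ + R = [43 -114; -114 408]
K = P̄·Hᵀ·S⁻¹ = [671/758 453/1516; 345/379 -19/758]
x' = x̄ + K·y = [-355/758, 127/379]
P' = (I − K·H)·P̄ = [1795/1516 671/758; 671/758 345/379]

x' = [-355/758, 127/379]
P' = [1795/1516 671/758; 671/758 345/379]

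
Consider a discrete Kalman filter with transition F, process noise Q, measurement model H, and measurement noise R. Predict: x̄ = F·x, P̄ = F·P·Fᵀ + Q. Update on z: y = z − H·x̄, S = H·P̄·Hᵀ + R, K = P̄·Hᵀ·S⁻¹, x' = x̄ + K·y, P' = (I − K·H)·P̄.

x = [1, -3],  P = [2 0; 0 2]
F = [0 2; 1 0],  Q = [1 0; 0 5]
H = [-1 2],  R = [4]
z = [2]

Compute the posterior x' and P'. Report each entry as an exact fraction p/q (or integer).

x̄ = F·x = [-6, 1]
P̄ = F·P·Fᵀ + Q = [9 0; 0 7]
y = z − H·x̄ = [-6]
S = H·P̄·Hᵀ + R = [41]
K = P̄·Hᵀ·S⁻¹ = [-9/41; 14/41]
x' = x̄ + K·y = [-192/41, -43/41]
P' = (I − K·H)·P̄ = [288/41 126/41; 126/41 91/41]

x' = [-192/41, -43/41]
P' = [288/41 126/41; 126/41 91/41]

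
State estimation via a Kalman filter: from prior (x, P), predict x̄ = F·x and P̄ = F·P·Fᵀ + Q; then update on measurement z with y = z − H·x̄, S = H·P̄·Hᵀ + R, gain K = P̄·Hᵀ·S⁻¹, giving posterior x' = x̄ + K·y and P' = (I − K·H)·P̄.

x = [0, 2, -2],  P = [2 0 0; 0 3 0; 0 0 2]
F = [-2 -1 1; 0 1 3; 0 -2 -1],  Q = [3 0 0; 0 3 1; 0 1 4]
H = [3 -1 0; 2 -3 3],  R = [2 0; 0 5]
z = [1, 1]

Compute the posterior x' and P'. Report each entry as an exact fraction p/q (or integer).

x̄ = F·x = [-4, -4, -2]
P̄ = F·P·Fᵀ + Q = [16 3 4; 3 24 -11; 4 -11 18]
y = z − H·x̄ = [9, 3]
S = H·P̄·Hᵀ + R = [152 204; 204 657]
K = P̄·Hᵀ·S⁻¹ = [7475/19416 -965/14562; 1149/6472 -333/1618; -1423/19416 2437/14562]
x' = x̄ + K·y = [-14249/19416, -19543/6472, -41891/19416]
P' = (I − K·H)·P̄ = [57943/58248 14331/6472 83917/58248; 14331/6472 40695/6472 28921/6472; 83917/58248 28921/6472 220591/58248]

x' = [-14249/19416, -19543/6472, -41891/19416]
P' = [57943/58248 14331/6472 83917/58248; 14331/6472 40695/6472 28921/6472; 83917/58248 28921/6472 220591/58248]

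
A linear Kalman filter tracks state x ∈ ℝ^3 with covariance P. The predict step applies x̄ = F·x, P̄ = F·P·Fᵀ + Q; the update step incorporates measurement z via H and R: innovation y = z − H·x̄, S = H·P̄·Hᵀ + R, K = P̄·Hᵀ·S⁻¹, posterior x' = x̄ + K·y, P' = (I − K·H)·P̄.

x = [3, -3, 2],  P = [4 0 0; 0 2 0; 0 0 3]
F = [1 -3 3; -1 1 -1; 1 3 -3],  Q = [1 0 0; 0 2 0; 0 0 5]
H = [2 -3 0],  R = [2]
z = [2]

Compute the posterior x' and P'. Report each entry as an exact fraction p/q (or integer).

x̄ = F·x = [18, -8, -12]
P̄ = F·P·Fᵀ + Q = [50 -19 -41; -19 11 11; -41 11 54]
y = z − H·x̄ = [-58]
S = H·P̄·Hᵀ + R = [529]
K = P̄·Hᵀ·S⁻¹ = [157/529; -71/529; -5/23]
x' = x̄ + K·y = [416/529, -114/529, 14/23]
P' = (I − K·H)·P̄ = [1801/529 1096/529 -158/23; 1096/529 778/529 -102/23; -158/23 -102/23 29]

x' = [416/529, -114/529, 14/23]
P' = [1801/529 1096/529 -158/23; 1096/529 778/529 -102/23; -158/23 -102/23 29]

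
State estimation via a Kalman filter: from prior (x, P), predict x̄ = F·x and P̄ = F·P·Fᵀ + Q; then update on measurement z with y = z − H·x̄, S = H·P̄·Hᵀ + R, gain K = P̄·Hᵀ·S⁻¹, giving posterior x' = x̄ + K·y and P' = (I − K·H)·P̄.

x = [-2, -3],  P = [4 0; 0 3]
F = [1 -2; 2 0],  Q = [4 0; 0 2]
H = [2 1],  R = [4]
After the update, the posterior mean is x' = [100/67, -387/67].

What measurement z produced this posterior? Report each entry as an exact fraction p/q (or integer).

z = [-3]

x̄ = F·x = [4, -4]
P̄ = F·P·Fᵀ + Q = [20 8; 8 18]
S = H·P̄·Hᵀ + R = [134]
K = P̄·Hᵀ·S⁻¹ = [24/67; 17/67]
x' − x̄ = [-168/67, -119/67] = K·y
y = (KᵀK)⁻¹·Kᵀ·(x' − x̄) = [-7]
z = y + H·x̄ = [-7] + [4] = [-3]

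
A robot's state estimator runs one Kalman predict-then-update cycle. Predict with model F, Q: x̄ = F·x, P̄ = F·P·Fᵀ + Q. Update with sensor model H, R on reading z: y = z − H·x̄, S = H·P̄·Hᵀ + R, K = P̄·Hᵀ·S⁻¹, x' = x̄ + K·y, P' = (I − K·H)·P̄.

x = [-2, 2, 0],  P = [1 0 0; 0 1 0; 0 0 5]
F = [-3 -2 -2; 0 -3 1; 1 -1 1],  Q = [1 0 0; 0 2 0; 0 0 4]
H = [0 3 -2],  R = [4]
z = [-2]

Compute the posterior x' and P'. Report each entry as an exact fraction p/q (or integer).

x' = [17/6, -10/3, -23/6]
P' = [791/24 -22/3 -269/24; -22/3 16/3 22/3; -269/24 22/3 263/24]

x̄ = F·x = [2, -6, -4]
P̄ = F·P·Fᵀ + Q = [34 -4 -11; -4 16 8; -11 8 11]
y = z − H·x̄ = [8]
S = H·P̄·Hᵀ + R = [96]
K = P̄·Hᵀ·S⁻¹ = [5/48; 1/3; 1/48]
x' = x̄ + K·y = [17/6, -10/3, -23/6]
P' = (I − K·H)·P̄ = [791/24 -22/3 -269/24; -22/3 16/3 22/3; -269/24 22/3 263/24]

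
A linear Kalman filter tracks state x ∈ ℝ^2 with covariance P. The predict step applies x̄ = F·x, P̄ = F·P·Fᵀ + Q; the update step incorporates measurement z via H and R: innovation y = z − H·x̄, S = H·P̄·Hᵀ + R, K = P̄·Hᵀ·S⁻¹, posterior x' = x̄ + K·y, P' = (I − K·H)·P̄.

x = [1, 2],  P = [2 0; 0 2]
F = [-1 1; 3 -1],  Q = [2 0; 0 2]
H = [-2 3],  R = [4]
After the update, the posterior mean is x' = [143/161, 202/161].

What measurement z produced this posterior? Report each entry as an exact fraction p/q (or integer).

z = [2]

x̄ = F·x = [1, 1]
P̄ = F·P·Fᵀ + Q = [6 -8; -8 22]
S = H·P̄·Hᵀ + R = [322]
K = P̄·Hᵀ·S⁻¹ = [-18/161; 41/161]
x' − x̄ = [-18/161, 41/161] = K·y
y = (KᵀK)⁻¹·Kᵀ·(x' − x̄) = [1]
z = y + H·x̄ = [1] + [1] = [2]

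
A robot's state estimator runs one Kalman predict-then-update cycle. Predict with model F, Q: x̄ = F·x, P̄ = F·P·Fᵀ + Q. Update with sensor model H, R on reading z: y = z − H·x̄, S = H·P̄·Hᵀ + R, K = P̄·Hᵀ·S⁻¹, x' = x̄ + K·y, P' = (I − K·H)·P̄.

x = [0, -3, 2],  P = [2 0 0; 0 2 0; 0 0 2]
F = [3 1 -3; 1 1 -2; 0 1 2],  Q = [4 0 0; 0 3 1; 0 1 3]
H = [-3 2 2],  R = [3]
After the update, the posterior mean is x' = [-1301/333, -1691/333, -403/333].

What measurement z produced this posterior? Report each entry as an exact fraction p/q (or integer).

x̄ = F·x = [-9, -7, 1]
P̄ = F·P·Fᵀ + Q = [42 20 -10; 20 15 -5; -10 -5 13]
S = H·P̄·Hᵀ + R = [333]
K = P̄·Hᵀ·S⁻¹ = [-106/333; -40/333; 46/333]
x' − x̄ = [1696/333, 640/333, -736/333] = K·y
y = (KᵀK)⁻¹·Kᵀ·(x' − x̄) = [-16]
z = y + H·x̄ = [-16] + [15] = [-1]

z = [-1]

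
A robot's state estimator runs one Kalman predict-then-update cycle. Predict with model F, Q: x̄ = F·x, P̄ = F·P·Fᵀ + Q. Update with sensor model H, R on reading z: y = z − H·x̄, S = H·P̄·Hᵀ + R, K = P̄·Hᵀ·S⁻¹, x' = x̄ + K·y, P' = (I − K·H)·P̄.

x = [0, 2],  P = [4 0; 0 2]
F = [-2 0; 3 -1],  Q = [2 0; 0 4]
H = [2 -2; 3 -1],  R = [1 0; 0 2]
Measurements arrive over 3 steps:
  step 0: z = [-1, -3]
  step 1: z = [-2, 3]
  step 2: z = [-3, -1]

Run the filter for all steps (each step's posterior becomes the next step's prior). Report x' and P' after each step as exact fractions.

step 0: x̄ = F·x = [0, -2]
step 0: P̄ = F·P·Fᵀ + Q = [18 -24; -24 42]
step 0: y = z − H·x̄ = [-5, -5]
step 0: S = H·P̄·Hᵀ + R = [433 384; 384 350]
step 0: K = P̄·Hᵀ·S⁻¹ = [-12/89 33/89; -1212/2047 663/2047]
step 0: x' = x̄ + K·y = [-105/89, -1349/2047]
step 0: P' = (I − K·H)·P̄ = [36/89 42/89; 42/89 1572/2047]
step 1: x̄ = F·x = [210/89, -5896/2047]
step 1: P̄ = F·P·Fᵀ + Q = [322/89 -132/89; -132/89 11416/2047]
step 1: y = z − H·x̄ = [-25546/2047, -14245/2047]
step 1: S = H·P̄·Hᵀ + R = [101623/2047 91556/2047; 91556/2047 100380/2047]
step 1: K = P̄·Hᵀ·S⁻¹ = [-26358/222083 159827/444166; -124852/222083 68469/222083]
step 1: x' = x̄ + K·y = [593683/444166, 441977/222083]
step 1: P' = (I − K·H)·P̄ = [86503/222083 99682/222083; 99682/222083 162108/222083]
step 2: x̄ = F·x = [-593683/222083, 897095/444166]
step 2: P̄ = F·P·Fᵀ + Q = [790178/222083 -319654/222083; -319654/222083 1230875/222083]
step 2: y = z − H·x̄ = [1418212/222083, 4015027/444166]
step 2: S = H·P̄·Hᵀ + R = [10863527/222083 9760050/222083; 9760050/222083 10704567/222083]
step 2: K = P̄·Hᵀ·S⁻¹ = [-91368/769901 34045372/94697823; -432804/769901 29165347/94697823]
step 2: x' = x̄ + K·y = [-17165585/94697823, 114947731/94697823]
step 2: P' = (I − K·H)·P̄ = [36854938/94697823 42474070/94697823; 42474070/94697823 69091516/94697823]

step 0: x' = [-105/89, -1349/2047], P' = [36/89 42/89; 42/89 1572/2047]
step 1: x' = [593683/444166, 441977/222083], P' = [86503/222083 99682/222083; 99682/222083 162108/222083]
step 2: x' = [-17165585/94697823, 114947731/94697823], P' = [36854938/94697823 42474070/94697823; 42474070/94697823 69091516/94697823]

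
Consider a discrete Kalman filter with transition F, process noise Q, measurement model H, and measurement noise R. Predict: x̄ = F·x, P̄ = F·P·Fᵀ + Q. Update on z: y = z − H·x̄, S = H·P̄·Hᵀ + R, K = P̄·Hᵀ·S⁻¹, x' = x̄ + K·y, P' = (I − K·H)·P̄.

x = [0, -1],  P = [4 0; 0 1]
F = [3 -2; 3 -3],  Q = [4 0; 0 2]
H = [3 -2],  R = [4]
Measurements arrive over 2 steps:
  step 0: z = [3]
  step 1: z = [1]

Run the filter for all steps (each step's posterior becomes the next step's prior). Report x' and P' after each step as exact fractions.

step 0: x' = [26/7, 29/7], P' = [116/7 166/7; 166/7 731/21]
step 1: x' = [217/115, 1537/690], P' = [2072/345 1014/115; 1014/115 4802/345]

step 0: x̄ = F·x = [2, 3]
step 0: P̄ = F·P·Fᵀ + Q = [44 42; 42 47]
step 0: y = z − H·x̄ = [3]
step 0: S = H·P̄·Hᵀ + R = [84]
step 0: K = P̄·Hᵀ·S⁻¹ = [4/7; 8/21]
step 0: x' = x̄ + K·y = [26/7, 29/7]
step 0: P' = (I − K·H)·P̄ = [116/7 166/7; 166/7 731/21]
step 1: x̄ = F·x = [20/7, -9/7]
step 1: P̄ = F·P·Fᵀ + Q = [164/21 16/7; 16/7 263/7]
step 1: y = z − H·x̄ = [-71/7]
step 1: S = H·P̄·Hᵀ + R = [1380/7]
step 1: K = P̄·Hᵀ·S⁻¹ = [11/115; -239/690]
step 1: x' = x̄ + K·y = [217/115, 1537/690]
step 1: P' = (I − K·H)·P̄ = [2072/345 1014/115; 1014/115 4802/345]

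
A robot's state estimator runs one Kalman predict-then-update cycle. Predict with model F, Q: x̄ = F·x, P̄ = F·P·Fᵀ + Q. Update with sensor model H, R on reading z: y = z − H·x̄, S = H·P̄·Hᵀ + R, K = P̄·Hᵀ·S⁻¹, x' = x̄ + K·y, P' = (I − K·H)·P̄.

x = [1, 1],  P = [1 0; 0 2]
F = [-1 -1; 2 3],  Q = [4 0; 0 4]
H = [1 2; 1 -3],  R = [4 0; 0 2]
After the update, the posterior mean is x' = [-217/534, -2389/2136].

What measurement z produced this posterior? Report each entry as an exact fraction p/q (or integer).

x̄ = F·x = [-2, 5]
P̄ = F·P·Fᵀ + Q = [7 -8; -8 26]
S = H·P̄·Hᵀ + R = [83 -141; -141 291]
K = P̄·Hᵀ·S⁻¹ = [73/178 163/534; 113/712 -467/2136]
x' − x̄ = [851/534, -13069/2136] = K·y
y = (KᵀK)⁻¹·Kᵀ·(x' − x̄) = [-11, 20]
z = y + H·x̄ = [-11, 20] + [8, -17] = [-3, 3]

z = [-3, 3]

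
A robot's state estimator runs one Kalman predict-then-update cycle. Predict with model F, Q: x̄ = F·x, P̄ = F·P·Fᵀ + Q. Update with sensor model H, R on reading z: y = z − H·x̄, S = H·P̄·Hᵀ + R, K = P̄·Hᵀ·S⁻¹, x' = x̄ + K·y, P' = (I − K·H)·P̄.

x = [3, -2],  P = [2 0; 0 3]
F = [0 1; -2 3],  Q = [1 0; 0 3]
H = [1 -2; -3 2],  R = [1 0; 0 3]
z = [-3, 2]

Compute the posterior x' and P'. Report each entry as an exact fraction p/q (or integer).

x' = [852/1579, 2677/1579]
P' = [1148/1579 879/1579; 879/1579 966/1579]

x̄ = F·x = [-2, -12]
P̄ = F·P·Fᵀ + Q = [4 9; 9 38]
y = z − H·x̄ = [-25, 20]
S = H·P̄·Hᵀ + R = [121 -92; -92 83]
K = P̄·Hᵀ·S⁻¹ = [-610/1579 -562/1579; -1053/1579 -235/1579]
x' = x̄ + K·y = [852/1579, 2677/1579]
P' = (I − K·H)·P̄ = [1148/1579 879/1579; 879/1579 966/1579]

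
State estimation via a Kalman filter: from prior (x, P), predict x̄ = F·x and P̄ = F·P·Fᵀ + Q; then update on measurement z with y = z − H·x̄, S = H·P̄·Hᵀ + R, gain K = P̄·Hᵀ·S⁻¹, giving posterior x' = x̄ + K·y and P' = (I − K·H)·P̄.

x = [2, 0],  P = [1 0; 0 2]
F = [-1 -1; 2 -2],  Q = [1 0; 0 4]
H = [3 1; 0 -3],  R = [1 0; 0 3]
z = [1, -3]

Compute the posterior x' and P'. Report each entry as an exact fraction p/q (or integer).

x̄ = F·x = [-2, 4]
P̄ = F·P·Fᵀ + Q = [4 2; 2 16]
y = z − H·x̄ = [3, 9]
S = H·P̄·Hᵀ + R = [65 -66; -66 147]
K = P̄·Hᵀ·S⁻¹ = [554/1733 178/1733; 22/1733 -556/1733]
x' = x̄ + K·y = [-202/1733, 1994/1733]
P' = (I − K·H)·P̄ = [244/1733 -178/1733; -178/1733 556/1733]

x' = [-202/1733, 1994/1733]
P' = [244/1733 -178/1733; -178/1733 556/1733]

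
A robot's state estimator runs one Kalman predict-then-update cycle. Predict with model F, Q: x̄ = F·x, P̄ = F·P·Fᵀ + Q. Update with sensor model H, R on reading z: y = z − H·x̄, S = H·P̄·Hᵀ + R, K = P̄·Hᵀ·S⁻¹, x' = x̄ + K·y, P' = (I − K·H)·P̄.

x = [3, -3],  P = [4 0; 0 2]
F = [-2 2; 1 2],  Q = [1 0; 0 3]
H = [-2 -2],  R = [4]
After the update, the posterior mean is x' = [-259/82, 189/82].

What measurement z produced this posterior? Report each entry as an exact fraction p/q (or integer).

z = [1]

x̄ = F·x = [-12, -3]
P̄ = F·P·Fᵀ + Q = [25 0; 0 15]
S = H·P̄·Hᵀ + R = [164]
K = P̄·Hᵀ·S⁻¹ = [-25/82; -15/82]
x' − x̄ = [725/82, 435/82] = K·y
y = (KᵀK)⁻¹·Kᵀ·(x' − x̄) = [-29]
z = y + H·x̄ = [-29] + [30] = [1]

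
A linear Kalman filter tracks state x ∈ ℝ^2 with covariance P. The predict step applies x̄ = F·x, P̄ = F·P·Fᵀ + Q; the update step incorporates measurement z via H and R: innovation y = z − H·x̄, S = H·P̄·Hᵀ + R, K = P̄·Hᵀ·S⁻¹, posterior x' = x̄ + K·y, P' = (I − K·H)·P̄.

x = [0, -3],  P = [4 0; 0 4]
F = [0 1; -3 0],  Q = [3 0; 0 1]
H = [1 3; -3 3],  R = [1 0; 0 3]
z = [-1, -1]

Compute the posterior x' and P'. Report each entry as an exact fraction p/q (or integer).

x' = [-3/29, -148/445]
P' = [7/29 0; 0 37/445]

x̄ = F·x = [-3, 0]
P̄ = F·P·Fᵀ + Q = [7 0; 0 37]
y = z − H·x̄ = [2, -10]
S = H·P̄·Hᵀ + R = [341 312; 312 399]
K = P̄·Hᵀ·S⁻¹ = [7/29 -7/29; 111/445 37/445]
x' = x̄ + K·y = [-3/29, -148/445]
P' = (I − K·H)·P̄ = [7/29 0; 0 37/445]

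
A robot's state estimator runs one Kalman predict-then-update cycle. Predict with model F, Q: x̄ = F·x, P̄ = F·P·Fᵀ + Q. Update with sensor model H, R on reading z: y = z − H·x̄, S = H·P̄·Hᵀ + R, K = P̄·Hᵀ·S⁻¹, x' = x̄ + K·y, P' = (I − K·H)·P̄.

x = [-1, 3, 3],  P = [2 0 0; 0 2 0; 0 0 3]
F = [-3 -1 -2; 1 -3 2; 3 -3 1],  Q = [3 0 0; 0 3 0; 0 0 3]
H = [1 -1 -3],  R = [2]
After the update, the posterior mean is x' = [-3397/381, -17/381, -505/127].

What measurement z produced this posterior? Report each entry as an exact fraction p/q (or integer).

x̄ = F·x = [-6, -4, -9]
P̄ = F·P·Fᵀ + Q = [35 -12 -18; -12 35 30; -18 30 42]
S = H·P̄·Hᵀ + R = [762]
K = P̄·Hᵀ·S⁻¹ = [101/762; -137/762; -29/127]
x' − x̄ = [-1111/381, 1507/381, 638/127] = K·y
y = (KᵀK)⁻¹·Kᵀ·(x' − x̄) = [-22]
z = y + H·x̄ = [-22] + [25] = [3]

z = [3]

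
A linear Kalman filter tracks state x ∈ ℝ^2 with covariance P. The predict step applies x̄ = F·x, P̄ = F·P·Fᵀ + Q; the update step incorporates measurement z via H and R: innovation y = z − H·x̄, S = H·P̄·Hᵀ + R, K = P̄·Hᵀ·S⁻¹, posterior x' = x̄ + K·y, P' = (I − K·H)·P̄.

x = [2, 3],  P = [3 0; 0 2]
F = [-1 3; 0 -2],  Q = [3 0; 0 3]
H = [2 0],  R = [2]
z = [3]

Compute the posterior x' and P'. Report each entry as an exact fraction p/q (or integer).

x' = [79/49, -162/49]
P' = [24/49 -12/49; -12/49 251/49]

x̄ = F·x = [7, -6]
P̄ = F·P·Fᵀ + Q = [24 -12; -12 11]
y = z − H·x̄ = [-11]
S = H·P̄·Hᵀ + R = [98]
K = P̄·Hᵀ·S⁻¹ = [24/49; -12/49]
x' = x̄ + K·y = [79/49, -162/49]
P' = (I − K·H)·P̄ = [24/49 -12/49; -12/49 251/49]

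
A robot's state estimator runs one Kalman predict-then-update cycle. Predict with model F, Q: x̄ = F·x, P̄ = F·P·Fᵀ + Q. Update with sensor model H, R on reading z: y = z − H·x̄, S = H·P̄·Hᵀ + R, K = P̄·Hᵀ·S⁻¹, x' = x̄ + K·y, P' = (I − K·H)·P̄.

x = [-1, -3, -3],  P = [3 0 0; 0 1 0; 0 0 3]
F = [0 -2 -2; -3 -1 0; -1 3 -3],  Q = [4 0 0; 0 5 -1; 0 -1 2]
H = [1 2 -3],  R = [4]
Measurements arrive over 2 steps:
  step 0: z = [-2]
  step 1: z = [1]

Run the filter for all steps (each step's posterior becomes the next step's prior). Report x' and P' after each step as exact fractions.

step 0: x̄ = F·x = [12, 6, 1]
step 0: P̄ = F·P·Fᵀ + Q = [20 2 12; 2 33 5; 12 5 41]
step 0: y = z − H·x̄ = [-23]
step 0: S = H·P̄·Hᵀ + R = [401]
step 0: K = P̄·Hᵀ·S⁻¹ = [-12/401; 53/401; -101/401]
step 0: x' = x̄ + K·y = [5088/401, 1187/401, 2724/401]
step 0: P' = (I − K·H)·P̄ = [7876/401 1438/401 3600/401; 1438/401 10424/401 7358/401; 3600/401 7358/401 6240/401]
step 1: x̄ = F·x = [-7822/401, -16451/401, -9699/401]
step 1: P̄ = F·P·Fᵀ + Q = [127124/401 65792/401 -15028/401; 65792/401 91941/401 34925/401; -15028/401 34925/401 39182/401]
step 1: y = z − H·x̄ = [12028/401]
step 1: S = H·P̄·Hᵀ + R = [783366/401]
step 1: K = P̄·Hᵀ·S⁻¹ = [50632/130561; 144899/783366; -10454/130561]
step 1: x' = x̄ + K·y = [-1028046/130561, -13895647/391683, -3471451/130561]
step 1: P' = (I − K·H)·P̄ = [3032020/130561 3125544/130561 3026860/130561; 3125544/130561 127251205/783366 15148671/130561; 3026860/130561 15148671/130561 11122006/130561]

step 0: x' = [5088/401, 1187/401, 2724/401], P' = [7876/401 1438/401 3600/401; 1438/401 10424/401 7358/401; 3600/401 7358/401 6240/401]
step 1: x' = [-1028046/130561, -13895647/391683, -3471451/130561], P' = [3032020/130561 3125544/130561 3026860/130561; 3125544/130561 127251205/783366 15148671/130561; 3026860/130561 15148671/130561 11122006/130561]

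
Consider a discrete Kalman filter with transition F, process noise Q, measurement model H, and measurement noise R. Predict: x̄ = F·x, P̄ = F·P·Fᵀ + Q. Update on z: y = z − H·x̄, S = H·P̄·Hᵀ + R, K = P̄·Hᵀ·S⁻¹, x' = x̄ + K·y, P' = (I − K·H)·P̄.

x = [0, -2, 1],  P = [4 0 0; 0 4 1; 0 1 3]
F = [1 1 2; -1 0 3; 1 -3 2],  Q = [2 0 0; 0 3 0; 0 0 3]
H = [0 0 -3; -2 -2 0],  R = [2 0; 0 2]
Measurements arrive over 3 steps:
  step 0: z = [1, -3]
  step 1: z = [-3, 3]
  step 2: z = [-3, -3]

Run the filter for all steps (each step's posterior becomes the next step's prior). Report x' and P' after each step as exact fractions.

step 0: x̄ = F·x = [0, 3, 8]
step 0: P̄ = F·P·Fᵀ + Q = [26 17 0; 17 34 5; 0 5 43]
step 0: y = z − H·x̄ = [25, 3]
step 0: S = H·P̄·Hᵀ + R = [389 30; 30 378]
step 0: K = P̄·Hᵀ·S⁻¹ = [430/24357 -16727/73071; -145/8119 -6538/24357; -8077/24357 -10/73071]
step 0: x' = x̄ + K·y = [-5977/24357, 14194/8119, -7079/24357]
step 0: P' = (I − K·H)·P̄ = [461324/73071 -148199/24357 -860/73071; -148199/24357 51579/8119 290/24357; -860/73071 290/24357 16154/73071]
step 1: x̄ = F·x = [22447/24357, -15260/24357, -147881/24357]
step 1: P̄ = F·P·Fᵀ + Q = [247139/73071 81947/73071 15581/73071; 81947/73071 831083/73071 -1706881/73071; 15581/73071 -1706881/73071 7576754/73071]
step 1: y = z − H·x̄ = [-172238/8119, 87445/24357]
step 1: S = H·P̄·Hᵀ + R = [7592992/8119 -3382600/24357; -3382600/24357 5114606/73071]
step 1: K = P̄·Hᵀ·S⁻¹ = [-47337999/1686979904 -77752787/421744976; 2758521/88788416 -6556715/22197104; -280310883/843489952 422825/210872488]
step 1: x' = x̄ + K·y = [721178201/843489952, -104152511/44394208, 415739125/421744976]
step 1: P' = (I − K·H)·P̄ = [2874012633/1686979904 -134894815/88788416 15779333/843489952; -134894815/88788416 161121675/88788416 -919507/44394208; 15779333/843489952 -919507/44394208 93436961/421744976]
step 2: x̄ = F·x = [12663656/26359061, 1773256549/843489952, 2080206957/210872488]
step 2: P̄ = F·P·Fᵀ + Q = [88511598/26359061 58069087/52718122 9016738/26359061; 58069087/52718122 11109330945/1686979904 -1993624991/421744976; 9016738/26359061 -1993624991/421744976 3306580557/105436244]
step 2: y = z − H·x̄ = [5608003407/210872488, 913258613/421744976]
step 2: S = H·P̄·Hᵀ + R = [29970097501/105436244 -5548071549/210872488; -5548071549/210872488 21333984737/421744976]
step 2: K = P̄·Hᵀ·S⁻¹ = [-120858116532/5772213440569 -1080581270264/5772213440569; 131954259630/5772213440569 -3371290120033/11544426881138; -1909848490365/5772213440569 7397428732/5772213440569]
step 2: x' = x̄ + K·y = [-2780918496931/5772213440569, 23987850176467/11544426881138, 6166473448597/5772213440569]
step 2: P' = (I − K·H)·P̄ = [9621066543782/5772213440569 -8540485273518/5772213440569 80572077688/5772213440569; -8540485273518/5772213440569 20452260667069/11544426881138 -87969506420/5772213440569; 80572077688/5772213440569 -87969506420/5772213440569 1273232326910/5772213440569]

step 0: x' = [-5977/24357, 14194/8119, -7079/24357], P' = [461324/73071 -148199/24357 -860/73071; -148199/24357 51579/8119 290/24357; -860/73071 290/24357 16154/73071]
step 1: x' = [721178201/843489952, -104152511/44394208, 415739125/421744976], P' = [2874012633/1686979904 -134894815/88788416 15779333/843489952; -134894815/88788416 161121675/88788416 -919507/44394208; 15779333/843489952 -919507/44394208 93436961/421744976]
step 2: x' = [-2780918496931/5772213440569, 23987850176467/11544426881138, 6166473448597/5772213440569], P' = [9621066543782/5772213440569 -8540485273518/5772213440569 80572077688/5772213440569; -8540485273518/5772213440569 20452260667069/11544426881138 -87969506420/5772213440569; 80572077688/5772213440569 -87969506420/5772213440569 1273232326910/5772213440569]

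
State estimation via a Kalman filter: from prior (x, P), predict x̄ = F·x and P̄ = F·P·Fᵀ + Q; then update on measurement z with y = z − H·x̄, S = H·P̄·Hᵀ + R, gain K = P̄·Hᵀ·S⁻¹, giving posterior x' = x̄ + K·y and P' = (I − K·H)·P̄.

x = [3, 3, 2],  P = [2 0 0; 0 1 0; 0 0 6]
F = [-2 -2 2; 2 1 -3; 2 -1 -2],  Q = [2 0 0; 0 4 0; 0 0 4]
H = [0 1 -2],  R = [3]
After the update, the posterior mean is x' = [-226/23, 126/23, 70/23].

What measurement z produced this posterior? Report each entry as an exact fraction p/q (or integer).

z = [-1]

x̄ = F·x = [-8, 3, -1]
P̄ = F·P·Fᵀ + Q = [38 -46 -30; -46 67 43; -30 43 37]
S = H·P̄·Hᵀ + R = [46]
K = P̄·Hᵀ·S⁻¹ = [7/23; -19/46; -31/46]
x' − x̄ = [-42/23, 57/23, 93/23] = K·y
y = (KᵀK)⁻¹·Kᵀ·(x' − x̄) = [-6]
z = y + H·x̄ = [-6] + [5] = [-1]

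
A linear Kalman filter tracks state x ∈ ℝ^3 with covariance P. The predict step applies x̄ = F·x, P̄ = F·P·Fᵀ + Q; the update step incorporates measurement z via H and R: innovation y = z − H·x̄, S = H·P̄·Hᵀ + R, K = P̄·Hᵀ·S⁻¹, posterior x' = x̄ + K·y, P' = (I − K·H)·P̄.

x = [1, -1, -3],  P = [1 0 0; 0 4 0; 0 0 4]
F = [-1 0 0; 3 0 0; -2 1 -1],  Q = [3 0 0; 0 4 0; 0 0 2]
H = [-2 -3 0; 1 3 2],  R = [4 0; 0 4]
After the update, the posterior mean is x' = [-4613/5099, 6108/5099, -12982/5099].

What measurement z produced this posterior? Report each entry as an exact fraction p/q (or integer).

z = [-2, -3]

x̄ = F·x = [-1, 3, 0]
P̄ = F·P·Fᵀ + Q = [4 -3 2; -3 13 -6; 2 -6 14]
S = H·P̄·Hᵀ + R = [101 -70; -70 99]
K = P̄·Hᵀ·S⁻¹ = [29/5099 -31/5099; -1587/5099 114/5099; 2226/5099 2192/5099]
x' − x̄ = [486/5099, -9189/5099, -12982/5099] = K·y
y = (KᵀK)⁻¹·Kᵀ·(x' − x̄) = [5, -11]
z = y + H·x̄ = [5, -11] + [-7, 8] = [-2, -3]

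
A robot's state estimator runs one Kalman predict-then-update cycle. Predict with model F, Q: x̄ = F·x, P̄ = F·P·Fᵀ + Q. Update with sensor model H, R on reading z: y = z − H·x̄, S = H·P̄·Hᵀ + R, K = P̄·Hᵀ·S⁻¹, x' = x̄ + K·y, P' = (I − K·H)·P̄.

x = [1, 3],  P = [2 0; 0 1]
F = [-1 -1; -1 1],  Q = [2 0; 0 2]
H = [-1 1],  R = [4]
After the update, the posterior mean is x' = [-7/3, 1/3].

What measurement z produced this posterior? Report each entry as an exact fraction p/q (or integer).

z = [1]

x̄ = F·x = [-4, 2]
P̄ = F·P·Fᵀ + Q = [5 1; 1 5]
S = H·P̄·Hᵀ + R = [12]
K = P̄·Hᵀ·S⁻¹ = [-1/3; 1/3]
x' − x̄ = [5/3, -5/3] = K·y
y = (KᵀK)⁻¹·Kᵀ·(x' − x̄) = [-5]
z = y + H·x̄ = [-5] + [6] = [1]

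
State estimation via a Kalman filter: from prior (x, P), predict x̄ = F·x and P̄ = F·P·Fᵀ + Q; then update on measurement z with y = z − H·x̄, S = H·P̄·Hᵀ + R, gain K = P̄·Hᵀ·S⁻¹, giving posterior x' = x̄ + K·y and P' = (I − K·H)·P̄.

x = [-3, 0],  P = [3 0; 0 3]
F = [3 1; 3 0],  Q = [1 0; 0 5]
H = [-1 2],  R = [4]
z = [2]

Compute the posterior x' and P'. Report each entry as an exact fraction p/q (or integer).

x' = [-22/5, -8/5]
P' = [1176/55 634/55; 634/55 391/55]

x̄ = F·x = [-9, -9]
P̄ = F·P·Fᵀ + Q = [31 27; 27 32]
y = z − H·x̄ = [11]
S = H·P̄·Hᵀ + R = [55]
K = P̄·Hᵀ·S⁻¹ = [23/55; 37/55]
x' = x̄ + K·y = [-22/5, -8/5]
P' = (I − K·H)·P̄ = [1176/55 634/55; 634/55 391/55]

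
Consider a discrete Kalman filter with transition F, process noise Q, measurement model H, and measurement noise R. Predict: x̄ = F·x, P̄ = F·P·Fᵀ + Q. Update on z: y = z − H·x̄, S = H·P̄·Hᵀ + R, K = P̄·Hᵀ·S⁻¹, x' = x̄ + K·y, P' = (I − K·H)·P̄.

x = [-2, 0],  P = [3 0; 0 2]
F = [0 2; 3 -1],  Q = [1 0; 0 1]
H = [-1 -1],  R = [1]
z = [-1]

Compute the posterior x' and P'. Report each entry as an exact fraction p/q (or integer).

x̄ = F·x = [0, -6]
P̄ = F·P·Fᵀ + Q = [9 -4; -4 30]
y = z − H·x̄ = [-7]
S = H·P̄·Hᵀ + R = [32]
K = P̄·Hᵀ·S⁻¹ = [-5/32; -13/16]
x' = x̄ + K·y = [35/32, -5/16]
P' = (I − K·H)·P̄ = [263/32 -129/16; -129/16 71/8]

x' = [35/32, -5/16]
P' = [263/32 -129/16; -129/16 71/8]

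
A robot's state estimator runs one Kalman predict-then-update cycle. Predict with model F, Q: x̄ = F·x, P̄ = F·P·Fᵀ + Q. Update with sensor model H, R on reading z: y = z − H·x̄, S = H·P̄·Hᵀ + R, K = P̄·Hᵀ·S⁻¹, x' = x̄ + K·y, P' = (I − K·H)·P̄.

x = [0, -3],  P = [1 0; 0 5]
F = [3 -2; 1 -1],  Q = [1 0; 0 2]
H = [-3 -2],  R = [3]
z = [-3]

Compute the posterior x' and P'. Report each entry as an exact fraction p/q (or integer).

x̄ = F·x = [6, 3]
P̄ = F·P·Fᵀ + Q = [30 13; 13 8]
y = z − H·x̄ = [21]
S = H·P̄·Hᵀ + R = [461]
K = P̄·Hᵀ·S⁻¹ = [-116/461; -55/461]
x' = x̄ + K·y = [330/461, 228/461]
P' = (I − K·H)·P̄ = [374/461 -387/461; -387/461 663/461]

x' = [330/461, 228/461]
P' = [374/461 -387/461; -387/461 663/461]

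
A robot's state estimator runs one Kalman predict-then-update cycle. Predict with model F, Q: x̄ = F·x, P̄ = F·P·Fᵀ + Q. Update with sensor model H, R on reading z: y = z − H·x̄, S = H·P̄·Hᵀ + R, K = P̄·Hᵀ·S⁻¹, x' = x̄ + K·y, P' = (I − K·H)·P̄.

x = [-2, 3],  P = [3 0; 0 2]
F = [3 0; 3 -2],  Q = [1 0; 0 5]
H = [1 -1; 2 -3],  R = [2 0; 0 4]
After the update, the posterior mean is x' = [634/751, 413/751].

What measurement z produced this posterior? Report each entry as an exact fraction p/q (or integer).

x̄ = F·x = [-6, -12]
P̄ = F·P·Fᵀ + Q = [28 27; 27 40]
S = H·P̄·Hᵀ + R = [16 41; 41 152]
K = P̄·Hᵀ·S⁻¹ = [1177/751 -441/751; 730/751 -523/751]
x' − x̄ = [5140/751, 9425/751] = K·y
y = (KᵀK)⁻¹·Kᵀ·(x' − x̄) = [-5, -25]
z = y + H·x̄ = [-5, -25] + [6, 24] = [1, -1]

z = [1, -1]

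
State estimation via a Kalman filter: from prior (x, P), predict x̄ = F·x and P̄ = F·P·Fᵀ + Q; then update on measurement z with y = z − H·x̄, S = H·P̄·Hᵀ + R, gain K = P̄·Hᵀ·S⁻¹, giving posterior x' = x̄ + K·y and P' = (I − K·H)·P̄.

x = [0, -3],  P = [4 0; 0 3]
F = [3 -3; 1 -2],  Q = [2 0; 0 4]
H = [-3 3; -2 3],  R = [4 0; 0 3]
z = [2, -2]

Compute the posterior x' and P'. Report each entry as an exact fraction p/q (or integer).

x̄ = F·x = [9, 6]
P̄ = F·P·Fᵀ + Q = [65 30; 30 20]
y = z − H·x̄ = [11, -2]
S = H·P̄·Hᵀ + R = [229 120; 120 83]
K = P̄·Hᵀ·S⁻¹ = [-3915/4607 3440/4607; -2490/4607 3600/4607]
x' = x̄ + K·y = [-8482/4607, -6948/4607]
P' = (I − K·H)·P̄ = [25980/4607 20760/4607; 20760/4607 17440/4607]

x' = [-8482/4607, -6948/4607]
P' = [25980/4607 20760/4607; 20760/4607 17440/4607]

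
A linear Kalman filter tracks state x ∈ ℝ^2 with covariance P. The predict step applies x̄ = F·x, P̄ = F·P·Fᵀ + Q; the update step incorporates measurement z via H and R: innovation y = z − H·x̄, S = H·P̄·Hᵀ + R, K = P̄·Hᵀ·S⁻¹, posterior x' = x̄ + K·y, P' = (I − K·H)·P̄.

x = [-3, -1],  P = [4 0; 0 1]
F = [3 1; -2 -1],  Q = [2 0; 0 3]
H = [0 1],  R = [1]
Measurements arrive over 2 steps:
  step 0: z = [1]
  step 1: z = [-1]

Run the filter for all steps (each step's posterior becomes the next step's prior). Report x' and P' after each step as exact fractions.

step 0: x' = [-20/7, 9/7], P' = [194/21 -25/21; -25/21 20/21]
step 1: x' = [11/130, -111/130], P' = [8179/780 -353/260; -353/260 253/260]

step 0: x̄ = F·x = [-10, 7]
step 0: P̄ = F·P·Fᵀ + Q = [39 -25; -25 20]
step 0: y = z − H·x̄ = [-6]
step 0: S = H·P̄·Hᵀ + R = [21]
step 0: K = P̄·Hᵀ·S⁻¹ = [-25/21; 20/21]
step 0: x' = x̄ + K·y = [-20/7, 9/7]
step 0: P' = (I − K·H)·P̄ = [194/21 -25/21; -25/21 20/21]
step 1: x̄ = F·x = [-51/7, 31/7]
step 1: P̄ = F·P·Fᵀ + Q = [1658/21 -353/7; -353/7 253/7]
step 1: y = z − H·x̄ = [-38/7]
step 1: S = H·P̄·Hᵀ + R = [260/7]
step 1: K = P̄·Hᵀ·S⁻¹ = [-353/260; 253/260]
step 1: x' = x̄ + K·y = [11/130, -111/130]
step 1: P' = (I − K·H)·P̄ = [8179/780 -353/260; -353/260 253/260]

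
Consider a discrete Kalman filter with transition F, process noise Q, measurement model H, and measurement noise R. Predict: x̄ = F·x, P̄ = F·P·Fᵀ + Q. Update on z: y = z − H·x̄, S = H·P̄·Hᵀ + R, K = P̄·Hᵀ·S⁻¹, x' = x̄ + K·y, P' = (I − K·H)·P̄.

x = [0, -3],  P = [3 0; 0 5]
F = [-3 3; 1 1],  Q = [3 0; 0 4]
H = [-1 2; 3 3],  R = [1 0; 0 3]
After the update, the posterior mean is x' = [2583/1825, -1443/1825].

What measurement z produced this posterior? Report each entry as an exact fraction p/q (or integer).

x̄ = F·x = [-9, -3]
P̄ = F·P·Fᵀ + Q = [75 6; 6 12]
S = H·P̄·Hᵀ + R = [100 -135; -135 894]
K = P̄·Hᵀ·S⁻¹ = [-603/1825 81/365; 7794/23725 522/4745]
x' − x̄ = [19008/1825, 4032/1825] = K·y
y = (KᵀK)⁻¹·Kᵀ·(x' − x̄) = [-6, 38]
z = y + H·x̄ = [-6, 38] + [3, -36] = [-3, 2]

z = [-3, 2]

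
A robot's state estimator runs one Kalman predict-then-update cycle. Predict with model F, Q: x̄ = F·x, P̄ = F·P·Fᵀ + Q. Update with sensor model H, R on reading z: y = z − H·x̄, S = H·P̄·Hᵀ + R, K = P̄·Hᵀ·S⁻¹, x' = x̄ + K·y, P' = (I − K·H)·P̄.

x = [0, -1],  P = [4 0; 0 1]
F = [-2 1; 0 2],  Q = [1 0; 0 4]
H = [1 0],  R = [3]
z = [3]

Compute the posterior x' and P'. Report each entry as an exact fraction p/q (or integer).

x' = [17/7, -34/21]
P' = [18/7 2/7; 2/7 164/21]

x̄ = F·x = [-1, -2]
P̄ = F·P·Fᵀ + Q = [18 2; 2 8]
y = z − H·x̄ = [4]
S = H·P̄·Hᵀ + R = [21]
K = P̄·Hᵀ·S⁻¹ = [6/7; 2/21]
x' = x̄ + K·y = [17/7, -34/21]
P' = (I − K·H)·P̄ = [18/7 2/7; 2/7 164/21]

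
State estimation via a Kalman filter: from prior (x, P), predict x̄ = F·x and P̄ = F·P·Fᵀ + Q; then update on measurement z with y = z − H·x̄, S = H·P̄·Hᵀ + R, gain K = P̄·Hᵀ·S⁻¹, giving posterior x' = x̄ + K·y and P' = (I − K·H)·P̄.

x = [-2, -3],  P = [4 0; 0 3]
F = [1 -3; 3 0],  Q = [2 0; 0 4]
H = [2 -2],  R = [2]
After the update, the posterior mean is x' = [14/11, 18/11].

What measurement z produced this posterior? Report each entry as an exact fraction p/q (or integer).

z = [-1]

x̄ = F·x = [7, -6]
P̄ = F·P·Fᵀ + Q = [33 12; 12 40]
S = H·P̄·Hᵀ + R = [198]
K = P̄·Hᵀ·S⁻¹ = [7/33; -28/99]
x' − x̄ = [-63/11, 84/11] = K·y
y = (KᵀK)⁻¹·Kᵀ·(x' − x̄) = [-27]
z = y + H·x̄ = [-27] + [26] = [-1]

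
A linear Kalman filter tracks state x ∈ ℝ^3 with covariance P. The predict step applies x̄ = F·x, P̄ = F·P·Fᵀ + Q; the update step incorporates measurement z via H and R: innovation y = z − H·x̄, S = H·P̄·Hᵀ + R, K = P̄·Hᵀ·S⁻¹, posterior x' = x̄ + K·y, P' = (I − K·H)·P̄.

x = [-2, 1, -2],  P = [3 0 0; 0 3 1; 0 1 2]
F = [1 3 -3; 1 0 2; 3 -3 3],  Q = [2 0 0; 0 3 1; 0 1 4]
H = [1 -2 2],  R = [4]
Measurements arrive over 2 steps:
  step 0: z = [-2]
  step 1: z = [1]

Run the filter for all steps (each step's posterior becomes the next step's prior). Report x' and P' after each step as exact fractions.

step 0: x' = [485/68, -807/136, -723/68], P' = [1087/34 -205/68 -645/34; -205/68 1903/136 1055/68; -645/34 1055/68 883/34]
step 1: x' = [-171111/183655, -1300882/183655, -1106337/183655], P' = [7996784/183655 5904068/183655 2034678/183655; 5904068/183655 8469361/183655 5476291/183655; 2034678/183655 5476291/183655 4536526/183655]

step 0: x̄ = F·x = [7, -6, -15]
step 0: P̄ = F·P·Fᵀ + Q = [32 -3 -18; -3 14 16; -18 16 58]
step 0: y = z − H·x̄ = [9]
step 0: S = H·P̄·Hᵀ + R = [136]
step 0: K = P̄·Hᵀ·S⁻¹ = [1/68; 1/136; 33/68]
step 0: x' = x̄ + K·y = [485/68, -807/136, -723/68]
step 0: P' = (I − K·H)·P̄ = [1087/34 -205/68 -645/34; -205/68 1903/136 1055/68; -645/34 1055/68 883/34]
step 1: x̄ = F·x = [2887/136, -961/68, 993/136]
step 1: P̄ = F·P·Fᵀ + Q = [28575/136 -1417/68 15129/136; -1417/68 2141/34 -139/68; 15129/136 -139/68 11551/136]
step 1: y = z − H·x̄ = [-8581/136]
step 1: S = H·P̄·Hᵀ + R = [183655/136]
step 1: K = P̄·Hᵀ·S⁻¹ = [64501/183655; -20518/183655; 38787/183655]
step 1: x' = x̄ + K·y = [-171111/183655, -1300882/183655, -1106337/183655]
step 1: P' = (I − K·H)·P̄ = [7996784/183655 5904068/183655 2034678/183655; 5904068/183655 8469361/183655 5476291/183655; 2034678/183655 5476291/183655 4536526/183655]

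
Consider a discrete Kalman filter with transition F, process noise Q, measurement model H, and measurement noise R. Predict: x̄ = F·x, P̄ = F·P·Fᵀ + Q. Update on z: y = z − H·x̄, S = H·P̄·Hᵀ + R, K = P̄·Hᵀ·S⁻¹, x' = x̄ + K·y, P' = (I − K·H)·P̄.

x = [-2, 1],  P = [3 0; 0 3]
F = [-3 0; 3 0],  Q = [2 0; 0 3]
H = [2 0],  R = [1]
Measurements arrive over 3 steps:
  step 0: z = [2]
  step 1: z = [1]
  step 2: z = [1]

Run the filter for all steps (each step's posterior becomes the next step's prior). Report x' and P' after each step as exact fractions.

step 0: x' = [122/117, -18/13], P' = [29/117 -3/13; -3/13 66/13]
step 1: x' = [208/699, 308/233], P' = [55/233 -29/233; -29/233 960/233]
step 2: x' = [1714/4077, 98/453], P' = [961/4077 -55/453; -55/453 618/151]

step 0: x̄ = F·x = [6, -6]
step 0: P̄ = F·P·Fᵀ + Q = [29 -27; -27 30]
step 0: y = z − H·x̄ = [-10]
step 0: S = H·P̄·Hᵀ + R = [117]
step 0: K = P̄·Hᵀ·S⁻¹ = [58/117; -6/13]
step 0: x' = x̄ + K·y = [122/117, -18/13]
step 0: P' = (I − K·H)·P̄ = [29/117 -3/13; -3/13 66/13]
step 1: x̄ = F·x = [-122/39, 122/39]
step 1: P̄ = F·P·Fᵀ + Q = [55/13 -29/13; -29/13 68/13]
step 1: y = z − H·x̄ = [283/39]
step 1: S = H·P̄·Hᵀ + R = [233/13]
step 1: K = P̄·Hᵀ·S⁻¹ = [110/233; -58/233]
step 1: x' = x̄ + K·y = [208/699, 308/233]
step 1: P' = (I − K·H)·P̄ = [55/233 -29/233; -29/233 960/233]
step 2: x̄ = F·x = [-208/233, 208/233]
step 2: P̄ = F·P·Fᵀ + Q = [961/233 -495/233; -495/233 1194/233]
step 2: y = z − H·x̄ = [649/233]
step 2: S = H·P̄·Hᵀ + R = [4077/233]
step 2: K = P̄·Hᵀ·S⁻¹ = [1922/4077; -110/453]
step 2: x' = x̄ + K·y = [1714/4077, 98/453]
step 2: P' = (I − K·H)·P̄ = [961/4077 -55/453; -55/453 618/151]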